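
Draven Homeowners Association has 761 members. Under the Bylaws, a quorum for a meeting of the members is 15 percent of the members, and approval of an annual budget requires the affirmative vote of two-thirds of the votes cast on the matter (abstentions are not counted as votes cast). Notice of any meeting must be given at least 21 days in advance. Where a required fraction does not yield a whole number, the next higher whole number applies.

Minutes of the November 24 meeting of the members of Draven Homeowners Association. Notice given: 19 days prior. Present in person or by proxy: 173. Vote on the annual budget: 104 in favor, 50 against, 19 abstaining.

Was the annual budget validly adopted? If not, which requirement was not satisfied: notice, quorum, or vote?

Invalid — notice requirement not satisfied.

Notice: 19 days given; 21 required. Not satisfied.
Quorum: 15% of 761 = 114.15, rounded up to 115; 173 present. Satisfied.
Vote: requires two-thirds of the votes cast (173 − 19 abstaining = 154); 2/3 of 154 = 102.67, rounded up to 103, so 103 needed; 104 in favor. Satisfied.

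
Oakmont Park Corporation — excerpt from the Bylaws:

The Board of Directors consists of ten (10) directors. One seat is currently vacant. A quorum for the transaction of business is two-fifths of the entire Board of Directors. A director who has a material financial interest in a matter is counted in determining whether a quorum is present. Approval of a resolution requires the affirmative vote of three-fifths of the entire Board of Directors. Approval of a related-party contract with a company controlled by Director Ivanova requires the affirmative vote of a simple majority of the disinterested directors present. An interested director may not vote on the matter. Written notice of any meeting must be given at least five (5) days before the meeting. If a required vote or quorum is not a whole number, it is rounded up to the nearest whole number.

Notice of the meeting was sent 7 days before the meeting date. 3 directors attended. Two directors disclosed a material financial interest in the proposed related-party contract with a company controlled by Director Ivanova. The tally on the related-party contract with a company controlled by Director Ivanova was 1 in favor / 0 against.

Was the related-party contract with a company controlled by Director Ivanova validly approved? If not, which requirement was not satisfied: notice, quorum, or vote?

Invalid — quorum requirement not satisfied.

Notice: 7 days given; 5 required (7 ≥ 5). Satisfied.
Quorum: 3 present (interested directors count toward quorum); quorum is 4. Not satisfied.
Vote: the related-party contract with a company controlled by Director Ivanova requires a majority of the disinterested directors present (3 − 2 = 1). A majority of 1 is 1, so 1 affirmative vote is needed; 1 voted in favor. Satisfied. (Moot — without a quorum no business can be validly transacted.)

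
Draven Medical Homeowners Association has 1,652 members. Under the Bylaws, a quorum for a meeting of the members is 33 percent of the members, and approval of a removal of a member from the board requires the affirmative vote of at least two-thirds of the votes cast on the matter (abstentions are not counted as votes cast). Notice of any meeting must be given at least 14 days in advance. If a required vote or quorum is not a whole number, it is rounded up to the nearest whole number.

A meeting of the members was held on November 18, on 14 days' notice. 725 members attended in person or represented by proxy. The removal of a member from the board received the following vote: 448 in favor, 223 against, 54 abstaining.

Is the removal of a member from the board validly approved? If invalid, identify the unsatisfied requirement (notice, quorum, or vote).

Valid — all requirements satisfied.

Notice: 14 days given; 14 required. Satisfied.
Quorum: 33% of 1,652 = 545.16, rounded up to 546; 725 present. Satisfied.
Vote: requires two-thirds of the votes cast (725 − 54 abstaining = 671); 2/3 of 671 = 447.33, rounded up to 448, so 448 needed; 448 in favor. Satisfied.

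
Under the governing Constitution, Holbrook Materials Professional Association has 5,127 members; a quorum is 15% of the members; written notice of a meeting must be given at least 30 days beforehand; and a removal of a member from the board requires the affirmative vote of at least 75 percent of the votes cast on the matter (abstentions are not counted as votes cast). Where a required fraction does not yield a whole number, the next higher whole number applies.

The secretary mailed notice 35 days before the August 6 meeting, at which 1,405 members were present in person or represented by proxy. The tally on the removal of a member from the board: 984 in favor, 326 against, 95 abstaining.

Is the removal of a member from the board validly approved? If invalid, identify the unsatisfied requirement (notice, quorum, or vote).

Valid — all requirements satisfied.

Notice: 35 days given; 30 required. Satisfied.
Quorum: 15% of 5,127 = 769.05, rounded up to 770; 1,405 present. Satisfied.
Vote: requires three-fourths of the votes cast (1,405 − 95 abstaining = 1,310); 3/4 of 1310 = 982.50, rounded up to 983, so 983 needed; 984 in favor. Satisfied.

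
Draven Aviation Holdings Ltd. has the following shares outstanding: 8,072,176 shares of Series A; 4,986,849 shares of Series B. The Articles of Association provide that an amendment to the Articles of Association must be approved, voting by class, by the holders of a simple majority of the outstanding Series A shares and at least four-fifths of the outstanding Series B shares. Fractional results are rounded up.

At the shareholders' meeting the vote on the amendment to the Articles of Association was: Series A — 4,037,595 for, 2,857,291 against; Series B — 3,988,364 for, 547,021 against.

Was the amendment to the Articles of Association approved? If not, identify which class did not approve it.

Not approved — the Series B shares did not give the required vote.

Series A: a majority of 8072176 is 4036089; 4,036,089 required, 4,037,595 in favor — approved.
Series B: 4/5 of 4986849 = 3989479.20, rounded up to 3989480; 3,989,480 required, 3,988,364 in favor — not approved.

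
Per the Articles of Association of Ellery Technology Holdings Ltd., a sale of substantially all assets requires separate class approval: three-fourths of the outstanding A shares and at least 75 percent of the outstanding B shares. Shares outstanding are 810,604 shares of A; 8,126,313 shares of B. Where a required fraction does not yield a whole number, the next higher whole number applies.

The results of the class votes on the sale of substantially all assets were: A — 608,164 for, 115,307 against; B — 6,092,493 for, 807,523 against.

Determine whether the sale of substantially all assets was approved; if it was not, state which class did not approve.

A: 3/4 of 810604 = 607953; 607,953 required, 608,164 in favor — approved.
B: 3/4 of 8126313 = 6094734.75, rounded up to 6094735; 6,094,735 required, 6,092,493 in favor — not approved.

Not approved — the B shares did not give the required vote.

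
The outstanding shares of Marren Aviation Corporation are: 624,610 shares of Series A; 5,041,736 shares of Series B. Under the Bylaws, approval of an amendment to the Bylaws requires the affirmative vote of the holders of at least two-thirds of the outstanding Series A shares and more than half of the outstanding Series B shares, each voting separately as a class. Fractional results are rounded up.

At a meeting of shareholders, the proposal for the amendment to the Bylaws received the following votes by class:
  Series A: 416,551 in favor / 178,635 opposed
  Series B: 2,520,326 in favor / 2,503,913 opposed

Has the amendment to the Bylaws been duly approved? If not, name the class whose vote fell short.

Series A: 2/3 of 624610 = 416406.67, rounded up to 416407; 416,407 required, 416,551 in favor — approved.
Series B: a majority of 5041736 is 2520869; 2,520,869 required, 2,520,326 in favor — not approved.

Not approved — the Series B shares did not give the required vote.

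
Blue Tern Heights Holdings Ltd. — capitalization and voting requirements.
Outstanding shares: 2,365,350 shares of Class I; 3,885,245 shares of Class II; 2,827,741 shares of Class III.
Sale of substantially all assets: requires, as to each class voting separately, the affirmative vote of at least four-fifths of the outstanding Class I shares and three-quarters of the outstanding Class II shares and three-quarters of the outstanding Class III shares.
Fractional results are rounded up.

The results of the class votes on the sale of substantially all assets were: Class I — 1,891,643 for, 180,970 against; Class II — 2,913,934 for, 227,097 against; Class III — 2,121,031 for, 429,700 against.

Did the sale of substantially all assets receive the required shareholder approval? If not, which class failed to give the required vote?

Class I: 4/5 of 2365350 = 1892280; 1,892,280 required, 1,891,643 in favor — not approved.
Class II: 3/4 of 3885245 = 2913933.75, rounded up to 2913934; 2,913,934 required, 2,913,934 in favor — approved.
Class III: 3/4 of 2827741 = 2120805.75, rounded up to 2120806; 2,120,806 required, 2,121,031 in favor — approved.

Not approved — the Class I shares did not give the required vote.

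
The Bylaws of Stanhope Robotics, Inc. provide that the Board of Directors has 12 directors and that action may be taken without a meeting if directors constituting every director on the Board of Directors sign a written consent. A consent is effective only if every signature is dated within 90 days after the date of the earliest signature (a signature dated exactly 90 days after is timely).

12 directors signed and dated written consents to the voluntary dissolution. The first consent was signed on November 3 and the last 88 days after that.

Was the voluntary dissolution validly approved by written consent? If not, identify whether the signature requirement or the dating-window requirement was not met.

Signatures required: the unanimous vote of 12 — unanimous means all 12, so 12 needed; 12 signed. Sufficient.
Dating window: the latest signature is 88 days after the earliest; the limit is 90 days. Within the window.

Effective — both the signature and dating-window requirements are satisfied.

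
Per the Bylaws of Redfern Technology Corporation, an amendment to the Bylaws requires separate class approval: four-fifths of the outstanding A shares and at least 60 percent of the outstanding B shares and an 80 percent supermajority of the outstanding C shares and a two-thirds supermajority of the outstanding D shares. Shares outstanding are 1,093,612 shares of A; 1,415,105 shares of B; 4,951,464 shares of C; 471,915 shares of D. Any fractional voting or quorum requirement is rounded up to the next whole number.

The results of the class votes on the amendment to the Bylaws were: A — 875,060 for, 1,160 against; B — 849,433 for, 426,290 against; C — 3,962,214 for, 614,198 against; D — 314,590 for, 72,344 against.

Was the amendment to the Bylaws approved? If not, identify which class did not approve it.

A: 4/5 of 1093612 = 874889.60, rounded up to 874890; 874,890 required, 875,060 in favor — approved.
B: 3/5 of 1415105 = 849063; 849,063 required, 849,433 in favor — approved.
C: 4/5 of 4951464 = 3961171.20, rounded up to 3961172; 3,961,172 required, 3,962,214 in favor — approved.
D: 2/3 of 471915 = 314610; 314,610 required, 314,590 in favor — not approved.

Not approved — the D shares did not give the required vote.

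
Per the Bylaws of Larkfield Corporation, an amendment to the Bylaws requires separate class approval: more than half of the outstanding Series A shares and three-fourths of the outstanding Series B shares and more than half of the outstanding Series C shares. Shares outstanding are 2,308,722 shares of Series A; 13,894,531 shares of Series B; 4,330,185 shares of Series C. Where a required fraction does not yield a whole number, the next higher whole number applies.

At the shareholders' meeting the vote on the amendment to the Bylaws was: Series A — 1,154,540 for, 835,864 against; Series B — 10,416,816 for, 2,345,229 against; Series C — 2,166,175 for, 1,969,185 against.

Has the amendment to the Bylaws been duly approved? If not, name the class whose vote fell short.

Not approved — the Series B shares did not give the required vote.

Series A: a majority of 2308722 is 1154362; 1,154,362 required, 1,154,540 in favor — approved.
Series B: 3/4 of 13894531 = 10420898.25, rounded up to 10420899; 10,420,899 required, 10,416,816 in favor — not approved.
Series C: a majority of 4330185 is 2165093; 2,165,093 required, 2,166,175 in favor — approved.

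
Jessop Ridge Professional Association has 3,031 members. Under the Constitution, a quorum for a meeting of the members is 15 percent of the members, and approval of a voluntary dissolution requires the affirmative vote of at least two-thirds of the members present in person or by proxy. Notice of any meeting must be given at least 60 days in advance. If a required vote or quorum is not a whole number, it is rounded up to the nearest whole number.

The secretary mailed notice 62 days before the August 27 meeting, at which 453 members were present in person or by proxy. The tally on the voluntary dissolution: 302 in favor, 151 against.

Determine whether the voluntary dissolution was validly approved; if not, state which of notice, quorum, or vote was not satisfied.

Notice: 62 days given; 60 required. Satisfied.
Quorum: 15% of 3,031 = 454.65, rounded up to 455; 453 present. Not satisfied.
Vote: requires two-thirds of those present (453); 2/3 of 453 = 302, so 302 needed; 302 in favor. Satisfied.

Invalid — quorum requirement not satisfied.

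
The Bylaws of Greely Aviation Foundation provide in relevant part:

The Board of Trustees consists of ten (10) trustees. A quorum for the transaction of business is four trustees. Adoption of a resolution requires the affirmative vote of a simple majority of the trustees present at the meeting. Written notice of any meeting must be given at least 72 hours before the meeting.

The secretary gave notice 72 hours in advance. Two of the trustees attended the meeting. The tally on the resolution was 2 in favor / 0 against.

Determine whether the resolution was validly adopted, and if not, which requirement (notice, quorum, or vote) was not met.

Notice: 72 hours given; 72 required (72 ≥ 72). Satisfied.
Quorum: 2 present; quorum is 4. Not satisfied.
Vote: the resolution requires a majority of the trustees present (2). A majority of 2 is 2, so 2 affirmative votes are needed; 2 voted in favor. Satisfied. (Moot — without a quorum no business can be validly transacted.)

Invalid — quorum requirement not satisfied.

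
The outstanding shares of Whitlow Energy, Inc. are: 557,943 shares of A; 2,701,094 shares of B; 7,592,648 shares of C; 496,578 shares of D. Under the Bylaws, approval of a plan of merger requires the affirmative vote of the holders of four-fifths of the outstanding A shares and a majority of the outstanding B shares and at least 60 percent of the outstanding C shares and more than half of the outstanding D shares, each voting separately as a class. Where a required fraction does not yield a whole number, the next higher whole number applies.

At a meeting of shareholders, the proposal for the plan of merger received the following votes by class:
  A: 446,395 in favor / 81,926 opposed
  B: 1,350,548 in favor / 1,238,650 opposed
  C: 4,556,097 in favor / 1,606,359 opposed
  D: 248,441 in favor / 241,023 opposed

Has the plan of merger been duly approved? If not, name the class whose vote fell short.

A: 4/5 of 557943 = 446354.40, rounded up to 446355; 446,355 required, 446,395 in favor — approved.
B: a majority of 2701094 is 1350548; 1,350,548 required, 1,350,548 in favor — approved.
C: 3/5 of 7592648 = 4555588.80, rounded up to 4555589; 4,555,589 required, 4,556,097 in favor — approved.
D: a majority of 496578 is 248290; 248,290 required, 248,441 in favor — approved.

Approved — every class gave the required vote.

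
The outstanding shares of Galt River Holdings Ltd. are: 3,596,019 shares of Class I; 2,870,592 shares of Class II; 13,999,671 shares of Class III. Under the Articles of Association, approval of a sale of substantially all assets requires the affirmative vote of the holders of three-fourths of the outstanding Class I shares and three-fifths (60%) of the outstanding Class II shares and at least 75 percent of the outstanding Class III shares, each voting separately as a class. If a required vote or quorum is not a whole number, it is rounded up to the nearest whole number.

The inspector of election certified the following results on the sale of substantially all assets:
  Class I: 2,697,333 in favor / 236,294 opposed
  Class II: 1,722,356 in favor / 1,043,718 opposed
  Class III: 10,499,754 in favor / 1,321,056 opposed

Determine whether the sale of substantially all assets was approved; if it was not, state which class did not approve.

Class I: 3/4 of 3596019 = 2697014.25, rounded up to 2697015; 2,697,015 required, 2,697,333 in favor — approved.
Class II: 3/5 of 2870592 = 1722355.20, rounded up to 1722356; 1,722,356 required, 1,722,356 in favor — approved.
Class III: 3/4 of 13999671 = 10499753.25, rounded up to 10499754; 10,499,754 required, 10,499,754 in favor — approved.

Approved — every class gave the required vote.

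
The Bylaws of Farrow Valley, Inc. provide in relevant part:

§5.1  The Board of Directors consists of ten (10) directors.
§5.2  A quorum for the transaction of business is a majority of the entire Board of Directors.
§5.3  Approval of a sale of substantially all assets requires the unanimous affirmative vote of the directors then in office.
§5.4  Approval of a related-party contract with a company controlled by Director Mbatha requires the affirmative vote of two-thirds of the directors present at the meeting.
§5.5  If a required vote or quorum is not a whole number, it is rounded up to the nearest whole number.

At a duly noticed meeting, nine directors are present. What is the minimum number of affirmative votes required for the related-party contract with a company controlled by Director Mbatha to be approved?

6

The related-party contract with a company controlled by Director Mbatha requires two-thirds of the directors present (9).
2/3 of 9 = 6.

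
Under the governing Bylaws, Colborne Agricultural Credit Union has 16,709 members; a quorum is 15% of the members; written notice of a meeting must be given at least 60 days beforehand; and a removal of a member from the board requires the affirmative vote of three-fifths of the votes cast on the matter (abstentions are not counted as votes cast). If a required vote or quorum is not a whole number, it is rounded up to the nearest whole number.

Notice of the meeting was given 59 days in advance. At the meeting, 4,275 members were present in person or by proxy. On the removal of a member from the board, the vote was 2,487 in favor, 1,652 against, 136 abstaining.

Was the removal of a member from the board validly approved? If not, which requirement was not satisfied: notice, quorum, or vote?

Notice: 59 days given; 60 required. Not satisfied.
Quorum: 15% of 16,709 = 2,506.35, rounded up to 2,507; 4,275 present. Satisfied.
Vote: requires three-fifths of the votes cast (4,275 − 136 abstaining = 4,139); 3/5 of 4139 = 2483.40, rounded up to 2484, so 2,484 needed; 2,487 in favor. Satisfied.

Invalid — notice requirement not satisfied.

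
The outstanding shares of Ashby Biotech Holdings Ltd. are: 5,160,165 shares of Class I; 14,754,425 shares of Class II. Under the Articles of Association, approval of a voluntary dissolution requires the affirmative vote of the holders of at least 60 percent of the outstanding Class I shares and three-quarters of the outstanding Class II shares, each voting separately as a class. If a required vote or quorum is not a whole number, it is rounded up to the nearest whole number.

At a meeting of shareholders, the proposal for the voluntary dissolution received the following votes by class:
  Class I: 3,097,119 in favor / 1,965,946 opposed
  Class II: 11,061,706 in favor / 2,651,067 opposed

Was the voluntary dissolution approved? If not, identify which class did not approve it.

Not approved — the Class II shares did not give the required vote.

Class I: 3/5 of 5160165 = 3096099; 3,096,099 required, 3,097,119 in favor — approved.
Class II: 3/4 of 14754425 = 11065818.75, rounded up to 11065819; 11,065,819 required, 11,061,706 in favor — not approved.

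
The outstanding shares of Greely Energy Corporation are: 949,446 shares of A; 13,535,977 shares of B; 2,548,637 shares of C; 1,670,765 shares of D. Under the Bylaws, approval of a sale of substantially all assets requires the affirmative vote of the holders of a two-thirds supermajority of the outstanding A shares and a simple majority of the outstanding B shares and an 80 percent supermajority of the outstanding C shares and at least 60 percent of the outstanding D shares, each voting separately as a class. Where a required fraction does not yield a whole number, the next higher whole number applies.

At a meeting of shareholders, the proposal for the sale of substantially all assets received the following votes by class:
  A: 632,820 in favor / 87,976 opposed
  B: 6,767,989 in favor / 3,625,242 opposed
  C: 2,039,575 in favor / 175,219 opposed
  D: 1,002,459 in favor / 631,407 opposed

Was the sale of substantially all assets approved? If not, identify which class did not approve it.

A: 2/3 of 949446 = 632964; 632,964 required, 632,820 in favor — not approved.
B: a majority of 13535977 is 6767989; 6,767,989 required, 6,767,989 in favor — approved.
C: 4/5 of 2548637 = 2038909.60, rounded up to 2038910; 2,038,910 required, 2,039,575 in favor — approved.
D: 3/5 of 1670765 = 1002459; 1,002,459 required, 1,002,459 in favor — approved.

Not approved — the A shares did not give the required vote.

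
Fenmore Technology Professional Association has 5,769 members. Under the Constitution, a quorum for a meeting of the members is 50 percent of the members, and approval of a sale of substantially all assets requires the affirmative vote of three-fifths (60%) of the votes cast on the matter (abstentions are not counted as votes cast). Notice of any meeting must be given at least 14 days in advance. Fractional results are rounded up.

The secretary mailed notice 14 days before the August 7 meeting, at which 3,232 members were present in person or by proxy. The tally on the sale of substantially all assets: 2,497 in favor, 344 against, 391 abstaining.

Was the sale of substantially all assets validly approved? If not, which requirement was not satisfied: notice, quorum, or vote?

Valid — all requirements satisfied.

Notice: 14 days given; 14 required. Satisfied.
Quorum: 50% of 5,769 = 2,884.50, rounded up to 2,885; 3,232 present. Satisfied.
Vote: requires three-fifths of the votes cast (3,232 − 391 abstaining = 2,841); 3/5 of 2841 = 1704.60, rounded up to 1705, so 1,705 needed; 2,497 in favor. Satisfied.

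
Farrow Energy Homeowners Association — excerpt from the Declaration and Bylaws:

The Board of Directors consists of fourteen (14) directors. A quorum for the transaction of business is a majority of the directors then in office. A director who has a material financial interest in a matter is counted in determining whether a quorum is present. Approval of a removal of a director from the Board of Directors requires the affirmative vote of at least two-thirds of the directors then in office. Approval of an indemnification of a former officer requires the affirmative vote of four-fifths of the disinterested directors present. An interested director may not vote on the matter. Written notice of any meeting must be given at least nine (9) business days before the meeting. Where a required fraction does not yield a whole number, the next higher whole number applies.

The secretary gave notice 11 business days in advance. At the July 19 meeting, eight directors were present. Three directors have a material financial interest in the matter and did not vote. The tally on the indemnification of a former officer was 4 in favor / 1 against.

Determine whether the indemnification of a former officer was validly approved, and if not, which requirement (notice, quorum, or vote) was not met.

Notice: 11 business days given; 9 required (11 ≥ 9). Satisfied.
Quorum: 8 present (interested directors count toward quorum); quorum is 8. Satisfied.
Vote: the indemnification of a former officer requires four-fifths of the disinterested directors present (8 − 3 = 5). 4/5 of 5 = 4, so 4 affirmative votes are needed; 4 voted in favor. Satisfied.

Valid — all requirements satisfied.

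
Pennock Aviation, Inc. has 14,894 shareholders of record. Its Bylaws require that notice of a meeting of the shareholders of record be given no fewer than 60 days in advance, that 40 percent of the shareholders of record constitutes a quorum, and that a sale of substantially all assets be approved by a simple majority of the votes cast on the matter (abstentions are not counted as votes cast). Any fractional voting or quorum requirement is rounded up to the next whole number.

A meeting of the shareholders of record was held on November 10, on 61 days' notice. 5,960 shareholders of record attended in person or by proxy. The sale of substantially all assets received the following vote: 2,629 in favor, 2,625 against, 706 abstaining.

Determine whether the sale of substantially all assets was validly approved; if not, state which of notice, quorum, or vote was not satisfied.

Valid — all requirements satisfied.

Notice: 61 days given; 60 required. Satisfied.
Quorum: 40% of 14,894 = 5,957.60, rounded up to 5,958; 5,960 present. Satisfied.
Vote: requires a majority of the votes cast (5,960 − 706 abstaining = 5,254); a majority of 5254 is 2628, so 2,628 needed; 2,629 in favor. Satisfied.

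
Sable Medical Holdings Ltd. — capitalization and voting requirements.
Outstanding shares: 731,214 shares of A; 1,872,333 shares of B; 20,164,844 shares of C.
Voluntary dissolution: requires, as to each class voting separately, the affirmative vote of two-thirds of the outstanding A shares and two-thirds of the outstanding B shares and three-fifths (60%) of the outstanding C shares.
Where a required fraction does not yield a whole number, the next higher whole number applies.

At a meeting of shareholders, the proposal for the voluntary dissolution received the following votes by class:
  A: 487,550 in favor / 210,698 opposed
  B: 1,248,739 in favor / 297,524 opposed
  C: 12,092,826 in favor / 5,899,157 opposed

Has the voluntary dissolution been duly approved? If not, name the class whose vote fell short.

Not approved — the C shares did not give the required vote.

A: 2/3 of 731214 = 487476; 487,476 required, 487,550 in favor — approved.
B: 2/3 of 1872333 = 1248222; 1,248,222 required, 1,248,739 in favor — approved.
C: 3/5 of 20164844 = 12098906.40, rounded up to 12098907; 12,098,907 required, 12,092,826 in favor — not approved.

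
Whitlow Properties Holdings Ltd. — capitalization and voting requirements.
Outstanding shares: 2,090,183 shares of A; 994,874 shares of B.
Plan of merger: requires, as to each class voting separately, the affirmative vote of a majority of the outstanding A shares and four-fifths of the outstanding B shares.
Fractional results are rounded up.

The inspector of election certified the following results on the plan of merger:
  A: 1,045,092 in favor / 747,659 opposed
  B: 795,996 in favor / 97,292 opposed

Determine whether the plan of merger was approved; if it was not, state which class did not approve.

Approved — every class gave the required vote.

A: a majority of 2090183 is 1045092; 1,045,092 required, 1,045,092 in favor — approved.
B: 4/5 of 994874 = 795899.20, rounded up to 795900; 795,900 required, 795,996 in favor — approved.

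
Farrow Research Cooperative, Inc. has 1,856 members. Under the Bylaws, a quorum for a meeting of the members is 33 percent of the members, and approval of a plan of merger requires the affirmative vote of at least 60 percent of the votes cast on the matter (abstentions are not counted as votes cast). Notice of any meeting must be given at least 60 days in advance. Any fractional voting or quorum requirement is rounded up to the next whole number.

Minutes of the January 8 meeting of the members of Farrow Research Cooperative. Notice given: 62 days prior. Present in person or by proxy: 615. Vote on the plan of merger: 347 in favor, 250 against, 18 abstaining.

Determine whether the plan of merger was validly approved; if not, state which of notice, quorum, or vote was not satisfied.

Invalid — vote requirement not satisfied.

Notice: 62 days given; 60 required. Satisfied.
Quorum: 33% of 1,856 = 612.48, rounded up to 613; 615 present. Satisfied.
Vote: requires three-fifths of the votes cast (615 − 18 abstaining = 597); 3/5 of 597 = 358.20, rounded up to 359, so 359 needed; 347 in favor. Not satisfied.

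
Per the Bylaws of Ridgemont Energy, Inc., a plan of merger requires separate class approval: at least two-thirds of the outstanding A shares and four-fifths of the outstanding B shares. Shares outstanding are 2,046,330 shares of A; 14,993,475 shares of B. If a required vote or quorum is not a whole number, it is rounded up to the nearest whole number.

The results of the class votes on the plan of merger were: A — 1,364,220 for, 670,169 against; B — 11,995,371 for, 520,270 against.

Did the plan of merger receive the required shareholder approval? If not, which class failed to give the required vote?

A: 2/3 of 2046330 = 1364220; 1,364,220 required, 1,364,220 in favor — approved.
B: 4/5 of 14993475 = 11994780; 11,994,780 required, 11,995,371 in favor — approved.

Approved — every class gave the required vote.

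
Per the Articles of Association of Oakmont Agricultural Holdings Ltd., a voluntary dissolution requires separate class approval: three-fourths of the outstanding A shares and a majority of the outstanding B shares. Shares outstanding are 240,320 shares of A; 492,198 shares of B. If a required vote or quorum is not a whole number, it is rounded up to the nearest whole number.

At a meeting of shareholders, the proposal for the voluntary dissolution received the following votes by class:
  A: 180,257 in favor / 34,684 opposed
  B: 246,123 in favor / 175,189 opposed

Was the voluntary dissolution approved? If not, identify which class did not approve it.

Approved — every class gave the required vote.

A: 3/4 of 240320 = 180240; 180,240 required, 180,257 in favor — approved.
B: a majority of 492198 is 246100; 246,100 required, 246,123 in favor — approved.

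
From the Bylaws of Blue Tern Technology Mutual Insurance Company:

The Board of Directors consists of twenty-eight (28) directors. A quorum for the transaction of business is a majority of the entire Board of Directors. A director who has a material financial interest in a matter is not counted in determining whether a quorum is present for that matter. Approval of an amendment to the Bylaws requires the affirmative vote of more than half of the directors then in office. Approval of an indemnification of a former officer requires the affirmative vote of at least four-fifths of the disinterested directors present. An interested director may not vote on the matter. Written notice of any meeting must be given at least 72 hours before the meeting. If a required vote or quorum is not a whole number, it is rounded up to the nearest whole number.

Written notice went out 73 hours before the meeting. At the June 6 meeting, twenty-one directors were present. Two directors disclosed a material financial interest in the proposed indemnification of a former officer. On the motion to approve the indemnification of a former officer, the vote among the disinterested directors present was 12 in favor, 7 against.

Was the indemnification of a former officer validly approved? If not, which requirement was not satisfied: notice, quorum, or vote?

Invalid — vote requirement not satisfied.

Notice: 73 hours given; 72 required (73 ≥ 72). Satisfied.
Quorum: 21 present, but the 2 interested directors do not count, leaving 19. Quorum is 15. Satisfied.
Vote: the indemnification of a former officer requires four-fifths of the disinterested directors present (21 − 2 = 19). 4/5 of 19 = 15.20, rounded up to 16, so 16 affirmative votes are needed; 12 voted in favor. Not satisfied.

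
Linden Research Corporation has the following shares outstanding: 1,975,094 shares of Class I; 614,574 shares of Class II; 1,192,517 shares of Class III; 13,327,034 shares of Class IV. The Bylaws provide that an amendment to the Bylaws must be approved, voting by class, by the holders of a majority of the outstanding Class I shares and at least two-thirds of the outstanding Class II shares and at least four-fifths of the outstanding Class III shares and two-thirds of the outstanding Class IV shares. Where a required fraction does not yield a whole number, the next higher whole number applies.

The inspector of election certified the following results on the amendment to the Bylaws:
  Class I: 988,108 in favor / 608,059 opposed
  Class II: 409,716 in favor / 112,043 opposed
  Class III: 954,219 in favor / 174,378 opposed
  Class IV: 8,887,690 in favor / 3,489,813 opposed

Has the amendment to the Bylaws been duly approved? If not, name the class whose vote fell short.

Approved — every class gave the required vote.

Class I: a majority of 1975094 is 987548; 987,548 required, 988,108 in favor — approved.
Class II: 2/3 of 614574 = 409716; 409,716 required, 409,716 in favor — approved.
Class III: 4/5 of 1192517 = 954013.60, rounded up to 954014; 954,014 required, 954,219 in favor — approved.
Class IV: 2/3 of 13327034 = 8884689.33, rounded up to 8884690; 8,884,690 required, 8,887,690 in favor — approved.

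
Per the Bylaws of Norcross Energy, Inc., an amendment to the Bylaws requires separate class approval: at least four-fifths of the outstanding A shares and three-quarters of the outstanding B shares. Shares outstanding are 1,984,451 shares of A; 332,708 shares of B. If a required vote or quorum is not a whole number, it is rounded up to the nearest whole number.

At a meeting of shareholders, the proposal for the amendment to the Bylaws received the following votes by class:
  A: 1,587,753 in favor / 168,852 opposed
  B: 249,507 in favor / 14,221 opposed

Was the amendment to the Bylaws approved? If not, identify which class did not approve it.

Not approved — the B shares did not give the required vote.

A: 4/5 of 1984451 = 1587560.80, rounded up to 1587561; 1,587,561 required, 1,587,753 in favor — approved.
B: 3/4 of 332708 = 249531; 249,531 required, 249,507 in favor — not approved.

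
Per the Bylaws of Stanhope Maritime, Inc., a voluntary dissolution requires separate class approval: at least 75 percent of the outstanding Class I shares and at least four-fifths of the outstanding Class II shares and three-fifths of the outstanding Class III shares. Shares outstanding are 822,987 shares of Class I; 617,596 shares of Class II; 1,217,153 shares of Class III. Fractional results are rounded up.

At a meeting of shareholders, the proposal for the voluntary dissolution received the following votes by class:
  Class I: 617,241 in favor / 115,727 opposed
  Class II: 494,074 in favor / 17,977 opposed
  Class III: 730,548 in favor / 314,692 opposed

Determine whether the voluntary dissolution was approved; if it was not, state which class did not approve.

Class I: 3/4 of 822987 = 617240.25, rounded up to 617241; 617,241 required, 617,241 in favor — approved.
Class II: 4/5 of 617596 = 494076.80, rounded up to 494077; 494,077 required, 494,074 in favor — not approved.
Class III: 3/5 of 1217153 = 730291.80, rounded up to 730292; 730,292 required, 730,548 in favor — approved.

Not approved — the Class II shares did not give the required vote.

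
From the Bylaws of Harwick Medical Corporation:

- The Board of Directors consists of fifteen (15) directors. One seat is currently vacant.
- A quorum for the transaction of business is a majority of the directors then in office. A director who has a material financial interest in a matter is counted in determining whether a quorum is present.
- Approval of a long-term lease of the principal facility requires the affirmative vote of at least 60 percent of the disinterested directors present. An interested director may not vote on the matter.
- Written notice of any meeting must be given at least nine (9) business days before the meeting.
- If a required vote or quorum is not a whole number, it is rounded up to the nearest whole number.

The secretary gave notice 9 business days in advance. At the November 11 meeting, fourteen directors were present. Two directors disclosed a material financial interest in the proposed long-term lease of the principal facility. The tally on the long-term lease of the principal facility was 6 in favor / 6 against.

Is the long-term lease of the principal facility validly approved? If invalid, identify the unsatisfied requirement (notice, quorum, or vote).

Notice: 9 business days given; 9 required (9 ≥ 9). Satisfied.
Quorum: 14 present (interested directors count toward quorum); quorum is 8. Satisfied.
Vote: the long-term lease of the principal facility requires three-fifths of the disinterested directors present (14 − 2 = 12). 3/5 of 12 = 7.20, rounded up to 8, so 8 affirmative votes are needed; 6 voted in favor. Not satisfied.

Invalid — vote requirement not satisfied.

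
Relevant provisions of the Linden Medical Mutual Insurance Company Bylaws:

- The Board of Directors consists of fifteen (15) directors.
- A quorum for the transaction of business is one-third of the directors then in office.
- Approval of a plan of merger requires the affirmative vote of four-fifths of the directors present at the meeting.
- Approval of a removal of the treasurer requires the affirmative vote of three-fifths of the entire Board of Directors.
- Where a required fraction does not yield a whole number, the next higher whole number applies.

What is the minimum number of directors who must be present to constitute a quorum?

1/3 of 15 = 5.

5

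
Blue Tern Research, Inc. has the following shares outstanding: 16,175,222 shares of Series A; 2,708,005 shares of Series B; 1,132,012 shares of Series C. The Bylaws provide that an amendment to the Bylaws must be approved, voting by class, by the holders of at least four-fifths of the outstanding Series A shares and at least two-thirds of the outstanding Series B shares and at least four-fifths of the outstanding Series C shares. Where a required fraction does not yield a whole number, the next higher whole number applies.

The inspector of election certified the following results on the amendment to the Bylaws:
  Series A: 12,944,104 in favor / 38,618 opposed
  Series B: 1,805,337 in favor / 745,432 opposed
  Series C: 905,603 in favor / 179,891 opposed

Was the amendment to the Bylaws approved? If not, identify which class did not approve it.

Not approved — the Series C shares did not give the required vote.

Series A: 4/5 of 16175222 = 12940177.60, rounded up to 12940178; 12,940,178 required, 12,944,104 in favor — approved.
Series B: 2/3 of 2708005 = 1805336.67, rounded up to 1805337; 1,805,337 required, 1,805,337 in favor — approved.
Series C: 4/5 of 1132012 = 905609.60, rounded up to 905610; 905,610 required, 905,603 in favor — not approved.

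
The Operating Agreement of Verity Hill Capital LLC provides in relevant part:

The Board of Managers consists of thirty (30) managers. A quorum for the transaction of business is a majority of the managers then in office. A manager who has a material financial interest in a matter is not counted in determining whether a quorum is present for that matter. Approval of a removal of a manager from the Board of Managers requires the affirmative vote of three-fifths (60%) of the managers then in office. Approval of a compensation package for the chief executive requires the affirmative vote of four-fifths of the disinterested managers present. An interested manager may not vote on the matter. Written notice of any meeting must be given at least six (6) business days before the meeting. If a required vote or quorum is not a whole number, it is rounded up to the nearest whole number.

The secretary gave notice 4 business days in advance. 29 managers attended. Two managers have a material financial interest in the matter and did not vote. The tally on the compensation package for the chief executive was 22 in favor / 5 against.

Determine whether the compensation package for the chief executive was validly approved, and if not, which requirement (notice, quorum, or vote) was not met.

Notice: 4 business days given; 6 required (4 < 6). Not satisfied.
Quorum: 29 present, but the 2 interested managers do not count, leaving 27. Quorum is 16. Satisfied.
Vote: the compensation package for the chief executive requires four-fifths of the disinterested managers present (29 − 2 = 27). 4/5 of 27 = 21.60, rounded up to 22, so 22 affirmative votes are needed; 22 voted in favor. Satisfied.

Invalid — notice requirement not satisfied.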